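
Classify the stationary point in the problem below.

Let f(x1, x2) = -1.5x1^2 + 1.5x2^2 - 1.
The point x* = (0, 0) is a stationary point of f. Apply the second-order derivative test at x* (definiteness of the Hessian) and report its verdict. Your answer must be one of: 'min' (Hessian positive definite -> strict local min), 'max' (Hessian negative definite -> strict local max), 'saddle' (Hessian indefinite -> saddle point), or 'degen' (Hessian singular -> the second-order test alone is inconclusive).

Compute the Hessian H = grad^2 f:
  H = [[-3, 0], [0, 3]]
Verify stationarity: grad f(x*) = H x* + g = (0, 0).
Eigenvalues of H: -3, 3.
Eigenvalues have mixed signs, so H is indefinite -> x* is a saddle point.

saddle


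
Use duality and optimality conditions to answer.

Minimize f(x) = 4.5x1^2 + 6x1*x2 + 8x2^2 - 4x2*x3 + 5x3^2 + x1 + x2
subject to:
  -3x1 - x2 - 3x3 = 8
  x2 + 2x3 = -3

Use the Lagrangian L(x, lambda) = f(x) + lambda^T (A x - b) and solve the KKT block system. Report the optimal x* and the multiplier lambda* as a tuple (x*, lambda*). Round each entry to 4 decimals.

Form the Lagrangian:
  L(x, lambda) = (1/2) x^T Q x + c^T x + lambda^T (A x - b)
Stationarity (grad_x L = 0): Q x + c + A^T lambda = 0.
Primal feasibility: A x = b.

This gives the KKT block system:
  [ Q   A^T ] [ x     ]   [-c ]
  [ A    0  ] [ lambda ] = [ b ]

Solving the linear system:
  x*      = (-1.2065, -0.2391, -1.3805)
  lambda* = (-3.7643, 0.7778)
  f(x*)   = 15.5011

x* = (-1.2065, -0.2391, -1.3805), lambda* = (-3.7643, 0.7778)


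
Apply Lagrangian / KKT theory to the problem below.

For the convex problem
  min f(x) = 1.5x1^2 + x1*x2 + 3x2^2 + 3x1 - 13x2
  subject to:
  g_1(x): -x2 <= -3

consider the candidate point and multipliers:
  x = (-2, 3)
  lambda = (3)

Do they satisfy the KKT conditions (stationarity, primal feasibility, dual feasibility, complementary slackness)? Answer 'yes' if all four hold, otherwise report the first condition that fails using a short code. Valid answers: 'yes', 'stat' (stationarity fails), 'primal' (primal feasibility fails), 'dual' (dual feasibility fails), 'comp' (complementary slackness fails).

Gradient of f: grad f(x) = Q x + c = (0, 3)
Constraint values g_i(x) = a_i^T x - b_i:
  g_1((-2, 3)) = 0
Stationarity residual: grad f(x) + sum_i lambda_i a_i = (0, 0)
  -> stationarity OK
Primal feasibility (all g_i <= 0): OK
Dual feasibility (all lambda_i >= 0): OK
Complementary slackness (lambda_i * g_i(x) = 0 for all i): OK

Verdict: yes, KKT holds.

yes


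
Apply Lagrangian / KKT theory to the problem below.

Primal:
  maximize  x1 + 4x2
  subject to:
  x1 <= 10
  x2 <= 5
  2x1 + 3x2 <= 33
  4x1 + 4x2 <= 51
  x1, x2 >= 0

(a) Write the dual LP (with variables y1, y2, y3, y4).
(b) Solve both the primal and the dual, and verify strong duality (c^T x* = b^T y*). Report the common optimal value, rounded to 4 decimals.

The standard primal-dual pair for 'max c^T x s.t. A x <= b, x >= 0' is:
  Dual:  min b^T y  s.t.  A^T y >= c,  y >= 0.

So the dual LP is:
  minimize  10y1 + 5y2 + 33y3 + 51y4
  subject to:
    y1 + 2y3 + 4y4 >= 1
    y2 + 3y3 + 4y4 >= 4
    y1, y2, y3, y4 >= 0

Solving the primal: x* = (7.75, 5).
  primal value c^T x* = 27.75.
Solving the dual: y* = (0, 3, 0, 0.25).
  dual value b^T y* = 27.75.
Strong duality: c^T x* = b^T y*. Confirmed.

27.75


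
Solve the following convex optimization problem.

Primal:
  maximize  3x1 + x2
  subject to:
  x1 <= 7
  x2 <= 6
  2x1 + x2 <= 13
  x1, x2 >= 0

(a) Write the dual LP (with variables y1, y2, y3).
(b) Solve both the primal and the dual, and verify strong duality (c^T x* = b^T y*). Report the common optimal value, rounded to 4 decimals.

The standard primal-dual pair for 'max c^T x s.t. A x <= b, x >= 0' is:
  Dual:  min b^T y  s.t.  A^T y >= c,  y >= 0.

So the dual LP is:
  minimize  7y1 + 6y2 + 13y3
  subject to:
    y1 + 2y3 >= 3
    y2 + y3 >= 1
    y1, y2, y3 >= 0

Solving the primal: x* = (6.5, 0).
  primal value c^T x* = 19.5.
Solving the dual: y* = (0, 0, 1.5).
  dual value b^T y* = 19.5.
Strong duality: c^T x* = b^T y*. Confirmed.

19.5


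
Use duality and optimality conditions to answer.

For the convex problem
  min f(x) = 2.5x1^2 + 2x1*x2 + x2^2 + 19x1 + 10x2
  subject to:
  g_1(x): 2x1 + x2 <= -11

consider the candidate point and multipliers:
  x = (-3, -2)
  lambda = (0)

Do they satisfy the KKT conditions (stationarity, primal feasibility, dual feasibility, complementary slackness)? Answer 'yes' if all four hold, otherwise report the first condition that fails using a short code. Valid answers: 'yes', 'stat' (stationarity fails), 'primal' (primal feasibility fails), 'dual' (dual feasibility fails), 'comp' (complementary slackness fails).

Gradient of f: grad f(x) = Q x + c = (0, 0)
Constraint values g_i(x) = a_i^T x - b_i:
  g_1((-3, -2)) = 3
Stationarity residual: grad f(x) + sum_i lambda_i a_i = (0, 0)
  -> stationarity OK
Primal feasibility (all g_i <= 0): FAILS
Dual feasibility (all lambda_i >= 0): OK
Complementary slackness (lambda_i * g_i(x) = 0 for all i): OK

Verdict: the first failing condition is primal_feasibility -> primal.

primal


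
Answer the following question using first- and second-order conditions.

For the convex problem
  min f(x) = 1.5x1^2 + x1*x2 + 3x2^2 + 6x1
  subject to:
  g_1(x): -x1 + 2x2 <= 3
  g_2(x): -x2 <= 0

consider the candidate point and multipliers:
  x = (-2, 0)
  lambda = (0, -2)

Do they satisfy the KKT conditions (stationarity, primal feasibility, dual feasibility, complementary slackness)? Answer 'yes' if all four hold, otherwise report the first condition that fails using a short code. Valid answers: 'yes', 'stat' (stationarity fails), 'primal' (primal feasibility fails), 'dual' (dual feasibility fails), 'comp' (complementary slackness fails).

Gradient of f: grad f(x) = Q x + c = (0, -2)
Constraint values g_i(x) = a_i^T x - b_i:
  g_1((-2, 0)) = -1
  g_2((-2, 0)) = 0
Stationarity residual: grad f(x) + sum_i lambda_i a_i = (0, 0)
  -> stationarity OK
Primal feasibility (all g_i <= 0): OK
Dual feasibility (all lambda_i >= 0): FAILS
Complementary slackness (lambda_i * g_i(x) = 0 for all i): OK

Verdict: the first failing condition is dual_feasibility -> dual.

dual


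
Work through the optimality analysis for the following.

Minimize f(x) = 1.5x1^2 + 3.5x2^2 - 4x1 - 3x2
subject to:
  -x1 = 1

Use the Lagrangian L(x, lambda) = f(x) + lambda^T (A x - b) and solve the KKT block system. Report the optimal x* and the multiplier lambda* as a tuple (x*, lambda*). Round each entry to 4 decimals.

Form the Lagrangian:
  L(x, lambda) = (1/2) x^T Q x + c^T x + lambda^T (A x - b)
Stationarity (grad_x L = 0): Q x + c + A^T lambda = 0.
Primal feasibility: A x = b.

This gives the KKT block system:
  [ Q   A^T ] [ x     ]   [-c ]
  [ A    0  ] [ lambda ] = [ b ]

Solving the linear system:
  x*      = (-1, 0.4286)
  lambda* = (-7)
  f(x*)   = 4.8571

x* = (-1, 0.4286), lambda* = (-7)


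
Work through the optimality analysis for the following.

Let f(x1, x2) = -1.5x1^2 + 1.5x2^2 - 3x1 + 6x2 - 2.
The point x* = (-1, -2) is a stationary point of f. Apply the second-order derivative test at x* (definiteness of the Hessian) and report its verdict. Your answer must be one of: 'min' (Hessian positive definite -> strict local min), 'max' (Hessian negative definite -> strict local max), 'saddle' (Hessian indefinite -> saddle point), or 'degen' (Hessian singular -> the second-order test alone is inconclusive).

Compute the Hessian H = grad^2 f:
  H = [[-3, 0], [0, 3]]
Verify stationarity: grad f(x*) = H x* + g = (0, 0).
Eigenvalues of H: -3, 3.
Eigenvalues have mixed signs, so H is indefinite -> x* is a saddle point.

saddle


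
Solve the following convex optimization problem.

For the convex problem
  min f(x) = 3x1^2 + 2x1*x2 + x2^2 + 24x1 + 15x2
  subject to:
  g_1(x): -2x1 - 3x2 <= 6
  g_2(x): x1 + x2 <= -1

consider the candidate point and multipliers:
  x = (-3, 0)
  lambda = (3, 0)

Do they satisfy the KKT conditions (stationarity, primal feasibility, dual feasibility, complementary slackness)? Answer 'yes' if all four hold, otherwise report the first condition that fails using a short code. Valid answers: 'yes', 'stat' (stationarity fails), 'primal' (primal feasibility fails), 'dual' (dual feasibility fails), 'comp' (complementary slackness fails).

Gradient of f: grad f(x) = Q x + c = (6, 9)
Constraint values g_i(x) = a_i^T x - b_i:
  g_1((-3, 0)) = 0
  g_2((-3, 0)) = -2
Stationarity residual: grad f(x) + sum_i lambda_i a_i = (0, 0)
  -> stationarity OK
Primal feasibility (all g_i <= 0): OK
Dual feasibility (all lambda_i >= 0): OK
Complementary slackness (lambda_i * g_i(x) = 0 for all i): OK

Verdict: yes, KKT holds.

yes


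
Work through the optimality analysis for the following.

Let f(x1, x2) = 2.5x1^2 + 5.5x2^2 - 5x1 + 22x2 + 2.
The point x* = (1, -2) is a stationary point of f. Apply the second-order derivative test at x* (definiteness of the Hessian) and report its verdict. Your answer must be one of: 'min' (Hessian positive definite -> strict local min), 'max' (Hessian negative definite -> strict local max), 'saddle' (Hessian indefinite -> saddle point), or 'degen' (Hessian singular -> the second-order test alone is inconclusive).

Compute the Hessian H = grad^2 f:
  H = [[5, 0], [0, 11]]
Verify stationarity: grad f(x*) = H x* + g = (0, 0).
Eigenvalues of H: 5, 11.
Both eigenvalues > 0, so H is positive definite -> x* is a strict local min.

min


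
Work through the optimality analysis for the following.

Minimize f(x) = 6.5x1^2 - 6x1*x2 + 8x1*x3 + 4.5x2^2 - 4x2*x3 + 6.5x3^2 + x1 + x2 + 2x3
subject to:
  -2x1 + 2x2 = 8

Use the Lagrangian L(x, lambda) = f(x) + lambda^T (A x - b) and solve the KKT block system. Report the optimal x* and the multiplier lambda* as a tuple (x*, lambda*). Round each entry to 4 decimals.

Form the Lagrangian:
  L(x, lambda) = (1/2) x^T Q x + c^T x + lambda^T (A x - b)
Stationarity (grad_x L = 0): Q x + c + A^T lambda = 0.
Primal feasibility: A x = b.

This gives the KKT block system:
  [ Q   A^T ] [ x     ]   [-c ]
  [ A    0  ] [ lambda ] = [ b ]

Solving the linear system:
  x*      = (-2.0877, 1.9123, 1.7193)
  lambda* = (-11.9298)
  f(x*)   = 49.3509

x* = (-2.0877, 1.9123, 1.7193), lambda* = (-11.9298)


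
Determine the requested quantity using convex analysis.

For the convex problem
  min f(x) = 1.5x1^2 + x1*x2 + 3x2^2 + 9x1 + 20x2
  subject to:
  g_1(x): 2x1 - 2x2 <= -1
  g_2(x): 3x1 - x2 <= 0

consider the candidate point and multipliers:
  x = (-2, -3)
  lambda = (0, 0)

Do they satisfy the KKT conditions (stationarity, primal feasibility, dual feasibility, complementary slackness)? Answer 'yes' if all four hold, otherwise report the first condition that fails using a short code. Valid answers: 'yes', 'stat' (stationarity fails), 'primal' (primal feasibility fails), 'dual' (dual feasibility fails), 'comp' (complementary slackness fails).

Gradient of f: grad f(x) = Q x + c = (0, 0)
Constraint values g_i(x) = a_i^T x - b_i:
  g_1((-2, -3)) = 3
  g_2((-2, -3)) = -3
Stationarity residual: grad f(x) + sum_i lambda_i a_i = (0, 0)
  -> stationarity OK
Primal feasibility (all g_i <= 0): FAILS
Dual feasibility (all lambda_i >= 0): OK
Complementary slackness (lambda_i * g_i(x) = 0 for all i): OK

Verdict: the first failing condition is primal_feasibility -> primal.

primal


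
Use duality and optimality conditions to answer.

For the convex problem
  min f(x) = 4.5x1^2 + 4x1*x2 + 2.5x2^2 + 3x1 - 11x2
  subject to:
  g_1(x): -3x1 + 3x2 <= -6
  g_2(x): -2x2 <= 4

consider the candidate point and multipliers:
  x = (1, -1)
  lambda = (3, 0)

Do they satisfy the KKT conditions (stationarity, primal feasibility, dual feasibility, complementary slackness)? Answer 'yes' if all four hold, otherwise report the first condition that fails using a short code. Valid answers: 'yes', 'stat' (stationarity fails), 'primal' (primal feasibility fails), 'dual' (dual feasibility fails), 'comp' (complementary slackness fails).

Gradient of f: grad f(x) = Q x + c = (8, -12)
Constraint values g_i(x) = a_i^T x - b_i:
  g_1((1, -1)) = 0
  g_2((1, -1)) = -2
Stationarity residual: grad f(x) + sum_i lambda_i a_i = (-1, -3)
  -> stationarity FAILS
Primal feasibility (all g_i <= 0): OK
Dual feasibility (all lambda_i >= 0): OK
Complementary slackness (lambda_i * g_i(x) = 0 for all i): OK

Verdict: the first failing condition is stationarity -> stat.

stat


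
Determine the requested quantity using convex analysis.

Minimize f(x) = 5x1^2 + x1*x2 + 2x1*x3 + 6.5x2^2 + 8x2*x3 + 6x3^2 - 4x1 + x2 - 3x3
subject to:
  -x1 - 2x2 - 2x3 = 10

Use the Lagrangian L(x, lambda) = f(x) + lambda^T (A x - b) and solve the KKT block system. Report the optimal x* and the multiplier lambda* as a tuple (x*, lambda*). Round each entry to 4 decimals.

Form the Lagrangian:
  L(x, lambda) = (1/2) x^T Q x + c^T x + lambda^T (A x - b)
Stationarity (grad_x L = 0): Q x + c + A^T lambda = 0.
Primal feasibility: A x = b.

This gives the KKT block system:
  [ Q   A^T ] [ x     ]   [-c ]
  [ A    0  ] [ lambda ] = [ b ]

Solving the linear system:
  x*      = (-1.3622, -2.5153, -1.8036)
  lambda* = (-23.7449)
  f(x*)   = 122.8967

x* = (-1.3622, -2.5153, -1.8036), lambda* = (-23.7449)


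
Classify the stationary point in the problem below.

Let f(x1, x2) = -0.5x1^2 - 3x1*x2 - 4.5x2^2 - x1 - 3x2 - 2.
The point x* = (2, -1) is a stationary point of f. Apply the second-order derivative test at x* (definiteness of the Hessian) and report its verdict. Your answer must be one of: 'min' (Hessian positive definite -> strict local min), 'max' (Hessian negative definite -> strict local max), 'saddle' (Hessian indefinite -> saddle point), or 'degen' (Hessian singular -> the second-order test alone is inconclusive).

Compute the Hessian H = grad^2 f:
  H = [[-1, -3], [-3, -9]]
Verify stationarity: grad f(x*) = H x* + g = (0, 0).
Eigenvalues of H: -10, 0.
H has a zero eigenvalue (singular; negative semidefinite but not definite), so H is neither positive definite, negative definite, nor indefinite. The second-order test alone is inconclusive -> degen.
(Indeed, f is constant along the null direction of H through x*, so x* is not a strict local extremum.)

degen


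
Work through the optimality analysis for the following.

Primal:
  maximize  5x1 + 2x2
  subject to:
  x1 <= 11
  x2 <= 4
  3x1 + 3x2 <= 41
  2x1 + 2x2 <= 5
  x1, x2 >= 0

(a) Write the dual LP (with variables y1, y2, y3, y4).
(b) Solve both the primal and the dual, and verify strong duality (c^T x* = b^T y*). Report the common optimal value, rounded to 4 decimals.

The standard primal-dual pair for 'max c^T x s.t. A x <= b, x >= 0' is:
  Dual:  min b^T y  s.t.  A^T y >= c,  y >= 0.

So the dual LP is:
  minimize  11y1 + 4y2 + 41y3 + 5y4
  subject to:
    y1 + 3y3 + 2y4 >= 5
    y2 + 3y3 + 2y4 >= 2
    y1, y2, y3, y4 >= 0

Solving the primal: x* = (2.5, 0).
  primal value c^T x* = 12.5.
Solving the dual: y* = (0, 0, 0, 2.5).
  dual value b^T y* = 12.5.
Strong duality: c^T x* = b^T y*. Confirmed.

12.5


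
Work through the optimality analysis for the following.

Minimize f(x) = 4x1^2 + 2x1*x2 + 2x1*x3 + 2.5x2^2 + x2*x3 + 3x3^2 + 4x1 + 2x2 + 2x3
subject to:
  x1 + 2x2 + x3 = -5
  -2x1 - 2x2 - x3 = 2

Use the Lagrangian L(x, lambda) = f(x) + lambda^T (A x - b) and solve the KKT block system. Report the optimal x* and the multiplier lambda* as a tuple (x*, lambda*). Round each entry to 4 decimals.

Form the Lagrangian:
  L(x, lambda) = (1/2) x^T Q x + c^T x + lambda^T (A x - b)
Stationarity (grad_x L = 0): Q x + c + A^T lambda = 0.
Primal feasibility: A x = b.

This gives the KKT block system:
  [ Q   A^T ] [ x     ]   [-c ]
  [ A    0  ] [ lambda ] = [ b ]

Solving the linear system:
  x*      = (3, -3.2, -1.6)
  lambda* = (28, 23.2)
  f(x*)   = 48

x* = (3, -3.2, -1.6), lambda* = (28, 23.2)


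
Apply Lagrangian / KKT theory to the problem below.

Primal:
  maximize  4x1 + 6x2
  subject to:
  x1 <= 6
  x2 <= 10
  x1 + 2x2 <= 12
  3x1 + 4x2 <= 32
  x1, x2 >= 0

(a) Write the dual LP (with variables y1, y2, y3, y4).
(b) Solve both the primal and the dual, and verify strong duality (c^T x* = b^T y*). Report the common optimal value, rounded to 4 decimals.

The standard primal-dual pair for 'max c^T x s.t. A x <= b, x >= 0' is:
  Dual:  min b^T y  s.t.  A^T y >= c,  y >= 0.

So the dual LP is:
  minimize  6y1 + 10y2 + 12y3 + 32y4
  subject to:
    y1 + y3 + 3y4 >= 4
    y2 + 2y3 + 4y4 >= 6
    y1, y2, y3, y4 >= 0

Solving the primal: x* = (6, 3).
  primal value c^T x* = 42.
Solving the dual: y* = (1, 0, 3, 0).
  dual value b^T y* = 42.
Strong duality: c^T x* = b^T y*. Confirmed.

42


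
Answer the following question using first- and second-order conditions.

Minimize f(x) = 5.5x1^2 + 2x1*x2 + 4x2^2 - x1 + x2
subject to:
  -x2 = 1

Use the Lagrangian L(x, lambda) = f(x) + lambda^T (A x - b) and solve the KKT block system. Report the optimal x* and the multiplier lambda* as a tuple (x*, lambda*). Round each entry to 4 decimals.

Form the Lagrangian:
  L(x, lambda) = (1/2) x^T Q x + c^T x + lambda^T (A x - b)
Stationarity (grad_x L = 0): Q x + c + A^T lambda = 0.
Primal feasibility: A x = b.

This gives the KKT block system:
  [ Q   A^T ] [ x     ]   [-c ]
  [ A    0  ] [ lambda ] = [ b ]

Solving the linear system:
  x*      = (0.2727, -1)
  lambda* = (-6.4545)
  f(x*)   = 2.5909

x* = (0.2727, -1), lambda* = (-6.4545)


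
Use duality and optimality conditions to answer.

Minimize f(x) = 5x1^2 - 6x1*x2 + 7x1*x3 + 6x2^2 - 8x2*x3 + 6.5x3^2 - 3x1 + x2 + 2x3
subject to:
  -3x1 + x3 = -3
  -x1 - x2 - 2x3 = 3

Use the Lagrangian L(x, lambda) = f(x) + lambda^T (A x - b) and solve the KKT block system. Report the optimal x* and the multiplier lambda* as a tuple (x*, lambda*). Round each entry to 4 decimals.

Form the Lagrangian:
  L(x, lambda) = (1/2) x^T Q x + c^T x + lambda^T (A x - b)
Stationarity (grad_x L = 0): Q x + c + A^T lambda = 0.
Primal feasibility: A x = b.

This gives the KKT block system:
  [ Q   A^T ] [ x     ]   [-c ]
  [ A    0  ] [ lambda ] = [ b ]

Solving the linear system:
  x*      = (0.554, -0.8777, -1.3381)
  lambda* = (0.1963, -2.1504)
  f(x*)   = 0.9121

x* = (0.554, -0.8777, -1.3381), lambda* = (0.1963, -2.1504)


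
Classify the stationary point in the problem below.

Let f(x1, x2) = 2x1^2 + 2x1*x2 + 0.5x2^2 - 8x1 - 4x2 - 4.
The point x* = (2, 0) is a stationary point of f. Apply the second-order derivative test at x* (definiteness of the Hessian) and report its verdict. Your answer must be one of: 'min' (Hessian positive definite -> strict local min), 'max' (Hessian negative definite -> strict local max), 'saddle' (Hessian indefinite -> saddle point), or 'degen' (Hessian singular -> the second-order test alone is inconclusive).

Compute the Hessian H = grad^2 f:
  H = [[4, 2], [2, 1]]
Verify stationarity: grad f(x*) = H x* + g = (0, 0).
Eigenvalues of H: 0, 5.
H has a zero eigenvalue (singular; positive semidefinite but not definite), so H is neither positive definite, negative definite, nor indefinite. The second-order test alone is inconclusive -> degen.
(Indeed, f is constant along the null direction of H through x*, so x* is not a strict local extremum.)

degen


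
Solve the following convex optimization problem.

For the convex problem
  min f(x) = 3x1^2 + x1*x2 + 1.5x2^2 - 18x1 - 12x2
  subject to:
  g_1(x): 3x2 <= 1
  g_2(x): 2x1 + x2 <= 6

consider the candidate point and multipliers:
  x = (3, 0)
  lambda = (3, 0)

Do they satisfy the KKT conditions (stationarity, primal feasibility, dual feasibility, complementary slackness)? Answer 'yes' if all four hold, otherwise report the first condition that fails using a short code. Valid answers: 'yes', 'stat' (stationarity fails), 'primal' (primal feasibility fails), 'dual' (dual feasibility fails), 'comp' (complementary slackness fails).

Gradient of f: grad f(x) = Q x + c = (0, -9)
Constraint values g_i(x) = a_i^T x - b_i:
  g_1((3, 0)) = -1
  g_2((3, 0)) = 0
Stationarity residual: grad f(x) + sum_i lambda_i a_i = (0, 0)
  -> stationarity OK
Primal feasibility (all g_i <= 0): OK
Dual feasibility (all lambda_i >= 0): OK
Complementary slackness (lambda_i * g_i(x) = 0 for all i): FAILS

Verdict: the first failing condition is complementary_slackness -> comp.

comp


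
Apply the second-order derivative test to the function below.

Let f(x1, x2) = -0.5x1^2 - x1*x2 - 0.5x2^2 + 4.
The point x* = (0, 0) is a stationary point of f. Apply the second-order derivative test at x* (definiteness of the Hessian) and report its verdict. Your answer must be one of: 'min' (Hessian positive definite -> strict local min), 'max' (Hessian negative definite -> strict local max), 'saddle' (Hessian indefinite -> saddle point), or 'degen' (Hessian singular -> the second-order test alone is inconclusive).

Compute the Hessian H = grad^2 f:
  H = [[-1, -1], [-1, -1]]
Verify stationarity: grad f(x*) = H x* + g = (0, 0).
Eigenvalues of H: -2, 0.
H has a zero eigenvalue (singular; negative semidefinite but not definite), so H is neither positive definite, negative definite, nor indefinite. The second-order test alone is inconclusive -> degen.
(Indeed, f is constant along the null direction of H through x*, so x* is not a strict local extremum.)

degen


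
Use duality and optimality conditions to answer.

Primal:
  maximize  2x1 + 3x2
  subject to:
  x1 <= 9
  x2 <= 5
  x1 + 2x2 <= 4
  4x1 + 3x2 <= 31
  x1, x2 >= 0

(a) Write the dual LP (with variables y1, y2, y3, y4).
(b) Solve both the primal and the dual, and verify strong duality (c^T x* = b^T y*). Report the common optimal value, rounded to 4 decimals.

The standard primal-dual pair for 'max c^T x s.t. A x <= b, x >= 0' is:
  Dual:  min b^T y  s.t.  A^T y >= c,  y >= 0.

So the dual LP is:
  minimize  9y1 + 5y2 + 4y3 + 31y4
  subject to:
    y1 + y3 + 4y4 >= 2
    y2 + 2y3 + 3y4 >= 3
    y1, y2, y3, y4 >= 0

Solving the primal: x* = (4, 0).
  primal value c^T x* = 8.
Solving the dual: y* = (0, 0, 2, 0).
  dual value b^T y* = 8.
Strong duality: c^T x* = b^T y*. Confirmed.

8


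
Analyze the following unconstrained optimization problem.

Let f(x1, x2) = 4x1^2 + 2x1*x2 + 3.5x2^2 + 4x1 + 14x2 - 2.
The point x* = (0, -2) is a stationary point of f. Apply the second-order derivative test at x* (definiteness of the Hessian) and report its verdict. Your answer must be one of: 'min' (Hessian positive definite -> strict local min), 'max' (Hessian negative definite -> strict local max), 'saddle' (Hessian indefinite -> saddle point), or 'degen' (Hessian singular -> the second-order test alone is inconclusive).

Compute the Hessian H = grad^2 f:
  H = [[8, 2], [2, 7]]
Verify stationarity: grad f(x*) = H x* + g = (0, 0).
Eigenvalues of H: 5.4384, 9.5616.
Both eigenvalues > 0, so H is positive definite -> x* is a strict local min.

min


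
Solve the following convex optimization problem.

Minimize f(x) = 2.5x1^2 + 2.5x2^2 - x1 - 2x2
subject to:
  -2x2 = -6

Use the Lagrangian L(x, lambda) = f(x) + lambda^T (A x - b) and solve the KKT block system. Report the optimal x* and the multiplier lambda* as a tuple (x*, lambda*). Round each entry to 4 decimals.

Form the Lagrangian:
  L(x, lambda) = (1/2) x^T Q x + c^T x + lambda^T (A x - b)
Stationarity (grad_x L = 0): Q x + c + A^T lambda = 0.
Primal feasibility: A x = b.

This gives the KKT block system:
  [ Q   A^T ] [ x     ]   [-c ]
  [ A    0  ] [ lambda ] = [ b ]

Solving the linear system:
  x*      = (0.2, 3)
  lambda* = (6.5)
  f(x*)   = 16.4

x* = (0.2, 3), lambda* = (6.5)


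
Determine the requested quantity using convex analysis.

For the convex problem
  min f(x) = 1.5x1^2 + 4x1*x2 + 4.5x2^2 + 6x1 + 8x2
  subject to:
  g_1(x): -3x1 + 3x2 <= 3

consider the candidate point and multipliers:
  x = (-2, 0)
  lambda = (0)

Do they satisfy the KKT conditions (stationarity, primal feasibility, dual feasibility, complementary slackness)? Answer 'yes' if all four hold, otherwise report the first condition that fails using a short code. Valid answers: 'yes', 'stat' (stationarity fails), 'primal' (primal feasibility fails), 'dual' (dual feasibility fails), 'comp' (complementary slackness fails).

Gradient of f: grad f(x) = Q x + c = (0, 0)
Constraint values g_i(x) = a_i^T x - b_i:
  g_1((-2, 0)) = 3
Stationarity residual: grad f(x) + sum_i lambda_i a_i = (0, 0)
  -> stationarity OK
Primal feasibility (all g_i <= 0): FAILS
Dual feasibility (all lambda_i >= 0): OK
Complementary slackness (lambda_i * g_i(x) = 0 for all i): OK

Verdict: the first failing condition is primal_feasibility -> primal.

primal


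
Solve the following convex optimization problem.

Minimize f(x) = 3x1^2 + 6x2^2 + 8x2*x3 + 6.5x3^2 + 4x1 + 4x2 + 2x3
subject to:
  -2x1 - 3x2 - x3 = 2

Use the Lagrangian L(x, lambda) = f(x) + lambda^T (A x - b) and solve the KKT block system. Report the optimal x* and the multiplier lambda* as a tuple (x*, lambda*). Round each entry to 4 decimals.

Form the Lagrangian:
  L(x, lambda) = (1/2) x^T Q x + c^T x + lambda^T (A x - b)
Stationarity (grad_x L = 0): Q x + c + A^T lambda = 0.
Primal feasibility: A x = b.

This gives the KKT block system:
  [ Q   A^T ] [ x     ]   [-c ]
  [ A    0  ] [ lambda ] = [ b ]

Solving the linear system:
  x*      = (-0.5761, -0.2998, 0.0515)
  lambda* = (0.2717)
  f(x*)   = -1.9719

x* = (-0.5761, -0.2998, 0.0515), lambda* = (0.2717)


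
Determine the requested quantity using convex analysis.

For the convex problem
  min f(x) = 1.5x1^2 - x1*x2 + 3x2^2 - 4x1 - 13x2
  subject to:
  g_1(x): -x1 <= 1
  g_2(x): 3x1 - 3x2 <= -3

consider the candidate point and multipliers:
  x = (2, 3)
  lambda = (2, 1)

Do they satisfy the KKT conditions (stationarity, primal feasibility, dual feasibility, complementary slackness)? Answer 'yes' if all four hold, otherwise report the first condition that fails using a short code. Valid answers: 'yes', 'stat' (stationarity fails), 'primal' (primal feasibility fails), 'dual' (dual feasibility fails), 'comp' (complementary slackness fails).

Gradient of f: grad f(x) = Q x + c = (-1, 3)
Constraint values g_i(x) = a_i^T x - b_i:
  g_1((2, 3)) = -3
  g_2((2, 3)) = 0
Stationarity residual: grad f(x) + sum_i lambda_i a_i = (0, 0)
  -> stationarity OK
Primal feasibility (all g_i <= 0): OK
Dual feasibility (all lambda_i >= 0): OK
Complementary slackness (lambda_i * g_i(x) = 0 for all i): FAILS

Verdict: the first failing condition is complementary_slackness -> comp.

comp


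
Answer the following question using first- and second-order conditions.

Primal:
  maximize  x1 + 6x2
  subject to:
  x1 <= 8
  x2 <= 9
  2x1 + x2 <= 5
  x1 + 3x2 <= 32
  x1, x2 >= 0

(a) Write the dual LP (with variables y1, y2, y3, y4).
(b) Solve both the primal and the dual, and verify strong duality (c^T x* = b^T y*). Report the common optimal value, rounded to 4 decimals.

The standard primal-dual pair for 'max c^T x s.t. A x <= b, x >= 0' is:
  Dual:  min b^T y  s.t.  A^T y >= c,  y >= 0.

So the dual LP is:
  minimize  8y1 + 9y2 + 5y3 + 32y4
  subject to:
    y1 + 2y3 + y4 >= 1
    y2 + y3 + 3y4 >= 6
    y1, y2, y3, y4 >= 0

Solving the primal: x* = (0, 5).
  primal value c^T x* = 30.
Solving the dual: y* = (0, 0, 6, 0).
  dual value b^T y* = 30.
Strong duality: c^T x* = b^T y*. Confirmed.

30


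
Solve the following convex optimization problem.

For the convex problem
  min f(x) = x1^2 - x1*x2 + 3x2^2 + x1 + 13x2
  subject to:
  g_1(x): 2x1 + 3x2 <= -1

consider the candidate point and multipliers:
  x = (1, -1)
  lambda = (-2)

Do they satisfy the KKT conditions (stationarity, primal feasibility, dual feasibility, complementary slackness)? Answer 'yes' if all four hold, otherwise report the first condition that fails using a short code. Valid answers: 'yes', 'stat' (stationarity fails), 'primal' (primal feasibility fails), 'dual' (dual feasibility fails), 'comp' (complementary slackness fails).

Gradient of f: grad f(x) = Q x + c = (4, 6)
Constraint values g_i(x) = a_i^T x - b_i:
  g_1((1, -1)) = 0
Stationarity residual: grad f(x) + sum_i lambda_i a_i = (0, 0)
  -> stationarity OK
Primal feasibility (all g_i <= 0): OK
Dual feasibility (all lambda_i >= 0): FAILS
Complementary slackness (lambda_i * g_i(x) = 0 for all i): OK

Verdict: the first failing condition is dual_feasibility -> dual.

dual


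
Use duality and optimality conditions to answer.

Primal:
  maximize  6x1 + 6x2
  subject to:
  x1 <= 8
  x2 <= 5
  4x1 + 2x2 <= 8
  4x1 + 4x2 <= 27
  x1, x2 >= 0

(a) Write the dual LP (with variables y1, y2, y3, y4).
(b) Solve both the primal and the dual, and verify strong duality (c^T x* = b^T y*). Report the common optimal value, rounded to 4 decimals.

The standard primal-dual pair for 'max c^T x s.t. A x <= b, x >= 0' is:
  Dual:  min b^T y  s.t.  A^T y >= c,  y >= 0.

So the dual LP is:
  minimize  8y1 + 5y2 + 8y3 + 27y4
  subject to:
    y1 + 4y3 + 4y4 >= 6
    y2 + 2y3 + 4y4 >= 6
    y1, y2, y3, y4 >= 0

Solving the primal: x* = (0, 4).
  primal value c^T x* = 24.
Solving the dual: y* = (0, 0, 3, 0).
  dual value b^T y* = 24.
Strong duality: c^T x* = b^T y*. Confirmed.

24


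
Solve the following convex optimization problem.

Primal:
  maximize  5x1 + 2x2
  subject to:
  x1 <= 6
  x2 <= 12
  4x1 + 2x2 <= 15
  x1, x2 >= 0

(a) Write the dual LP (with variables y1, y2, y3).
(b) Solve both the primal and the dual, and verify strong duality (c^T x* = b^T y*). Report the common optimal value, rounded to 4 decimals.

The standard primal-dual pair for 'max c^T x s.t. A x <= b, x >= 0' is:
  Dual:  min b^T y  s.t.  A^T y >= c,  y >= 0.

So the dual LP is:
  minimize  6y1 + 12y2 + 15y3
  subject to:
    y1 + 4y3 >= 5
    y2 + 2y3 >= 2
    y1, y2, y3 >= 0

Solving the primal: x* = (3.75, 0).
  primal value c^T x* = 18.75.
Solving the dual: y* = (0, 0, 1.25).
  dual value b^T y* = 18.75.
Strong duality: c^T x* = b^T y*. Confirmed.

18.75


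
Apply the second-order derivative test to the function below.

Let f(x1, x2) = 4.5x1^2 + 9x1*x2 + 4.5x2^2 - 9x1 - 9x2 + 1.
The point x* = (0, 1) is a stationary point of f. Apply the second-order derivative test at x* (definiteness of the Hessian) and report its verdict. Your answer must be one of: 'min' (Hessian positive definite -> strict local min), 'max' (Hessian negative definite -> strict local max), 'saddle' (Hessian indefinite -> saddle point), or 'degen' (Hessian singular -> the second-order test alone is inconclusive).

Compute the Hessian H = grad^2 f:
  H = [[9, 9], [9, 9]]
Verify stationarity: grad f(x*) = H x* + g = (0, 0).
Eigenvalues of H: 0, 18.
H has a zero eigenvalue (singular; positive semidefinite but not definite), so H is neither positive definite, negative definite, nor indefinite. The second-order test alone is inconclusive -> degen.
(Indeed, f is constant along the null direction of H through x*, so x* is not a strict local extremum.)

degen


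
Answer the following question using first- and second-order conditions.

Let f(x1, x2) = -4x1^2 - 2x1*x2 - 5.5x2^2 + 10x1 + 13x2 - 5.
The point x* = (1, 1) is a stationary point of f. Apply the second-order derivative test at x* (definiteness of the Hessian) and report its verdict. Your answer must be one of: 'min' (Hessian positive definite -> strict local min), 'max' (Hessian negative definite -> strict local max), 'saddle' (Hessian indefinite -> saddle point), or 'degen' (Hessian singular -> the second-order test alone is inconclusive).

Compute the Hessian H = grad^2 f:
  H = [[-8, -2], [-2, -11]]
Verify stationarity: grad f(x*) = H x* + g = (0, 0).
Eigenvalues of H: -12, -7.
Both eigenvalues < 0, so H is negative definite -> x* is a strict local max.

max


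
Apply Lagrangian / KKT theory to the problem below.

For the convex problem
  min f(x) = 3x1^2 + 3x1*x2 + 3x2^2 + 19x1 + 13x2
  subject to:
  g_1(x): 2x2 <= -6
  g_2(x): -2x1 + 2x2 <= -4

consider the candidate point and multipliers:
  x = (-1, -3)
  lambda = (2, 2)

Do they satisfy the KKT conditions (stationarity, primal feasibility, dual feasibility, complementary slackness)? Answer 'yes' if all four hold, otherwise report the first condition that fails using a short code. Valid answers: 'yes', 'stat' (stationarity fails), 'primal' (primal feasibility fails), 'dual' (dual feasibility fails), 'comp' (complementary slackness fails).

Gradient of f: grad f(x) = Q x + c = (4, -8)
Constraint values g_i(x) = a_i^T x - b_i:
  g_1((-1, -3)) = 0
  g_2((-1, -3)) = 0
Stationarity residual: grad f(x) + sum_i lambda_i a_i = (0, 0)
  -> stationarity OK
Primal feasibility (all g_i <= 0): OK
Dual feasibility (all lambda_i >= 0): OK
Complementary slackness (lambda_i * g_i(x) = 0 for all i): OK

Verdict: yes, KKT holds.

yes


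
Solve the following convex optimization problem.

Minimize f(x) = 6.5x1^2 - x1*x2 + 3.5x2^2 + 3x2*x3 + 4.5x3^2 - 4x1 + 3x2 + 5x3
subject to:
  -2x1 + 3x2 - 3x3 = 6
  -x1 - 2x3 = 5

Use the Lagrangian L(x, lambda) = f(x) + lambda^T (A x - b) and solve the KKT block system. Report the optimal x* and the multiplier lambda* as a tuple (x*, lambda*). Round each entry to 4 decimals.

Form the Lagrangian:
  L(x, lambda) = (1/2) x^T Q x + c^T x + lambda^T (A x - b)
Stationarity (grad_x L = 0): Q x + c + A^T lambda = 0.
Primal feasibility: A x = b.

This gives the KKT block system:
  [ Q   A^T ] [ x     ]   [-c ]
  [ A    0  ] [ lambda ] = [ b ]

Solving the linear system:
  x*      = (-0.3194, -0.5532, -2.3403)
  lambda* = (2.5247, -12.6483)
  f(x*)   = 18.0048

x* = (-0.3194, -0.5532, -2.3403), lambda* = (2.5247, -12.6483)


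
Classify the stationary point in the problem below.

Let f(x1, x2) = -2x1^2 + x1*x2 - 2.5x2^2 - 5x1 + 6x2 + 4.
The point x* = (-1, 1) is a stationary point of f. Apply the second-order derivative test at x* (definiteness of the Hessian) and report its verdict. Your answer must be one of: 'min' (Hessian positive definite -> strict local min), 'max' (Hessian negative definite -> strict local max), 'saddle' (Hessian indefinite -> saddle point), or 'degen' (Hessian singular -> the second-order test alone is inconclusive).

Compute the Hessian H = grad^2 f:
  H = [[-4, 1], [1, -5]]
Verify stationarity: grad f(x*) = H x* + g = (0, 0).
Eigenvalues of H: -5.618, -3.382.
Both eigenvalues < 0, so H is negative definite -> x* is a strict local max.

max


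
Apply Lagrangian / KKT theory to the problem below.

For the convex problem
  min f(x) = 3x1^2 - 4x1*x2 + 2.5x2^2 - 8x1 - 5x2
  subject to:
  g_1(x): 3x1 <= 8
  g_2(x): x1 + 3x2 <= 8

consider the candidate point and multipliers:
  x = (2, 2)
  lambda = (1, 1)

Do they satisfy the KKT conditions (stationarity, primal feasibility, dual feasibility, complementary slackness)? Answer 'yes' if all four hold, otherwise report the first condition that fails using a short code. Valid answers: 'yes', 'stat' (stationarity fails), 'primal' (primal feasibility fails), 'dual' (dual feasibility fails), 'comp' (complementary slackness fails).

Gradient of f: grad f(x) = Q x + c = (-4, -3)
Constraint values g_i(x) = a_i^T x - b_i:
  g_1((2, 2)) = -2
  g_2((2, 2)) = 0
Stationarity residual: grad f(x) + sum_i lambda_i a_i = (0, 0)
  -> stationarity OK
Primal feasibility (all g_i <= 0): OK
Dual feasibility (all lambda_i >= 0): OK
Complementary slackness (lambda_i * g_i(x) = 0 for all i): FAILS

Verdict: the first failing condition is complementary_slackness -> comp.

comp


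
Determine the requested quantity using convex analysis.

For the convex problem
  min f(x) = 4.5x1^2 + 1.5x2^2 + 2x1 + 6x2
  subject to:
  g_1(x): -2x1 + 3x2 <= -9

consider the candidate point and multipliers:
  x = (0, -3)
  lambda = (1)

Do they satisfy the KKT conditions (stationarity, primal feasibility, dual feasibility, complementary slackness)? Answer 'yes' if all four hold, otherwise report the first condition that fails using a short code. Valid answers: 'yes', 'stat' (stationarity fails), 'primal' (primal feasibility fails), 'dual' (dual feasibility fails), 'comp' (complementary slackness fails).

Gradient of f: grad f(x) = Q x + c = (2, -3)
Constraint values g_i(x) = a_i^T x - b_i:
  g_1((0, -3)) = 0
Stationarity residual: grad f(x) + sum_i lambda_i a_i = (0, 0)
  -> stationarity OK
Primal feasibility (all g_i <= 0): OK
Dual feasibility (all lambda_i >= 0): OK
Complementary slackness (lambda_i * g_i(x) = 0 for all i): OK

Verdict: yes, KKT holds.

yes


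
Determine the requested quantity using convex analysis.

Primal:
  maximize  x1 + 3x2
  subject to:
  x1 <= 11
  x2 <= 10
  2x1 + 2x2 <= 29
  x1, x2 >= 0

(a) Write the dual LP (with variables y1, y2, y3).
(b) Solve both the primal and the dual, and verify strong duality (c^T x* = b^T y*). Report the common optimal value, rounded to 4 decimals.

The standard primal-dual pair for 'max c^T x s.t. A x <= b, x >= 0' is:
  Dual:  min b^T y  s.t.  A^T y >= c,  y >= 0.

So the dual LP is:
  minimize  11y1 + 10y2 + 29y3
  subject to:
    y1 + 2y3 >= 1
    y2 + 2y3 >= 3
    y1, y2, y3 >= 0

Solving the primal: x* = (4.5, 10).
  primal value c^T x* = 34.5.
Solving the dual: y* = (0, 2, 0.5).
  dual value b^T y* = 34.5.
Strong duality: c^T x* = b^T y*. Confirmed.

34.5


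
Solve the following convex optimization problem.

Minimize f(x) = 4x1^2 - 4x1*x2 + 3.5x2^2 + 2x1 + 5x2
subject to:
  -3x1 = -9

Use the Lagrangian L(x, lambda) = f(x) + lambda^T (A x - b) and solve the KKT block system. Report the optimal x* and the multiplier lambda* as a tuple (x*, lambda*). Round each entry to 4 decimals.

Form the Lagrangian:
  L(x, lambda) = (1/2) x^T Q x + c^T x + lambda^T (A x - b)
Stationarity (grad_x L = 0): Q x + c + A^T lambda = 0.
Primal feasibility: A x = b.

This gives the KKT block system:
  [ Q   A^T ] [ x     ]   [-c ]
  [ A    0  ] [ lambda ] = [ b ]

Solving the linear system:
  x*      = (3, 1)
  lambda* = (7.3333)
  f(x*)   = 38.5

x* = (3, 1), lambda* = (7.3333)


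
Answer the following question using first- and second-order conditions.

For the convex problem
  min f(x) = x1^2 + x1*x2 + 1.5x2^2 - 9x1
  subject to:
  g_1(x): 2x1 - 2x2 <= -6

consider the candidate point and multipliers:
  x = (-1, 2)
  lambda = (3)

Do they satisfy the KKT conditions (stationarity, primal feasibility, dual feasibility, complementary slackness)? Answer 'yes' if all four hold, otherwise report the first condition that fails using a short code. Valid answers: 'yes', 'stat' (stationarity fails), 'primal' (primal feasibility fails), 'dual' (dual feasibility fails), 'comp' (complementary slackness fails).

Gradient of f: grad f(x) = Q x + c = (-9, 5)
Constraint values g_i(x) = a_i^T x - b_i:
  g_1((-1, 2)) = 0
Stationarity residual: grad f(x) + sum_i lambda_i a_i = (-3, -1)
  -> stationarity FAILS
Primal feasibility (all g_i <= 0): OK
Dual feasibility (all lambda_i >= 0): OK
Complementary slackness (lambda_i * g_i(x) = 0 for all i): OK

Verdict: the first failing condition is stationarity -> stat.

stat


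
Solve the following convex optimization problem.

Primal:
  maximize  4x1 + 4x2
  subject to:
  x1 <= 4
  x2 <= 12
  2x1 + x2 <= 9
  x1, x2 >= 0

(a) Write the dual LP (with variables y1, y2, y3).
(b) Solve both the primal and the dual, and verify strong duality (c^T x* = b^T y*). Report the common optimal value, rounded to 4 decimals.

The standard primal-dual pair for 'max c^T x s.t. A x <= b, x >= 0' is:
  Dual:  min b^T y  s.t.  A^T y >= c,  y >= 0.

So the dual LP is:
  minimize  4y1 + 12y2 + 9y3
  subject to:
    y1 + 2y3 >= 4
    y2 + y3 >= 4
    y1, y2, y3 >= 0

Solving the primal: x* = (0, 9).
  primal value c^T x* = 36.
Solving the dual: y* = (0, 0, 4).
  dual value b^T y* = 36.
Strong duality: c^T x* = b^T y*. Confirmed.

36


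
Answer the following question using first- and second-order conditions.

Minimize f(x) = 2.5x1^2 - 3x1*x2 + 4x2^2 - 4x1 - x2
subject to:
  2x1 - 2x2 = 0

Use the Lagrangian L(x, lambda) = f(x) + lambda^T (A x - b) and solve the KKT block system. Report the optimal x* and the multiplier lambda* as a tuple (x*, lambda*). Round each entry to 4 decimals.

Form the Lagrangian:
  L(x, lambda) = (1/2) x^T Q x + c^T x + lambda^T (A x - b)
Stationarity (grad_x L = 0): Q x + c + A^T lambda = 0.
Primal feasibility: A x = b.

This gives the KKT block system:
  [ Q   A^T ] [ x     ]   [-c ]
  [ A    0  ] [ lambda ] = [ b ]

Solving the linear system:
  x*      = (0.7143, 0.7143)
  lambda* = (1.2857)
  f(x*)   = -1.7857

x* = (0.7143, 0.7143), lambda* = (1.2857)


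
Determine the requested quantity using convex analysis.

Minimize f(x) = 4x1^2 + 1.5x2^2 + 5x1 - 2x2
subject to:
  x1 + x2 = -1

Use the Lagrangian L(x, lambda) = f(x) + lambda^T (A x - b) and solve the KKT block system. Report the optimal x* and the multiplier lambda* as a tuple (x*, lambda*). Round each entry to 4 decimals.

Form the Lagrangian:
  L(x, lambda) = (1/2) x^T Q x + c^T x + lambda^T (A x - b)
Stationarity (grad_x L = 0): Q x + c + A^T lambda = 0.
Primal feasibility: A x = b.

This gives the KKT block system:
  [ Q   A^T ] [ x     ]   [-c ]
  [ A    0  ] [ lambda ] = [ b ]

Solving the linear system:
  x*      = (-0.9091, -0.0909)
  lambda* = (2.2727)
  f(x*)   = -1.0455

x* = (-0.9091, -0.0909), lambda* = (2.2727)
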